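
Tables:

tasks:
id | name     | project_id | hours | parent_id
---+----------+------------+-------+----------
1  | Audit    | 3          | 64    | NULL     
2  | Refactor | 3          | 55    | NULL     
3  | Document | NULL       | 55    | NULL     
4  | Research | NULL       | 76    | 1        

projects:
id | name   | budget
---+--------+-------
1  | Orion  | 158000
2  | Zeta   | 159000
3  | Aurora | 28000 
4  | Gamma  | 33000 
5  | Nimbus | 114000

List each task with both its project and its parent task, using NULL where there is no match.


Two LEFT JOINs from the same base table tasks: one to projects via project_id, one to tasks itself via parent_id. Both are LEFT so every task is preserved.
Match against projects:
  - task 1 (Audit): project_id=3 -> matches Aurora
  - task 2 (Refactor): project_id=3 -> matches Aurora
  - task 3 (Document): project_id=NULL, no match -> kept with NULL
  - task 4 (Research): project_id=NULL, no match -> kept with NULL
Match against tasks (self):
  - task 1 (Audit): parent_id=NULL -> NULL
  - task 2 (Refactor): parent_id=NULL -> NULL
  - task 3 (Document): parent_id=NULL -> NULL
  - task 4 (Research): parent_id=1 -> Audit

SQL:
SELECT a.name, b.name AS project, c.name AS parent
FROM tasks a
LEFT JOIN projects b ON a.project_id = b.id
LEFT JOIN tasks c ON a.parent_id = c.id

Result:
name     | project | parent
---------+---------+-------
Audit    | Aurora  | NULL  
Refactor | Aurora  | NULL  
Document | NULL    | NULL  
Research | NULL    | Audit 


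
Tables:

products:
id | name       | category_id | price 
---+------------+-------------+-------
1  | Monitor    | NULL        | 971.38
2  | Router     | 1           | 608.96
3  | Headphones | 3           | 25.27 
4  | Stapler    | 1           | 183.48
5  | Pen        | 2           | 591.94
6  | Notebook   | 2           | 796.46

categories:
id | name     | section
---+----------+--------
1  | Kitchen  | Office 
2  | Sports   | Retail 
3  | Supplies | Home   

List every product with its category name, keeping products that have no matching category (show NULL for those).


LEFT JOIN keeps every row from products (the left table); where category_id has no match in categories, the category columns become NULL. Walk through each product:
  - product 1 (Monitor): category_id=NULL, no match -> kept with NULL
  - product 2 (Router): category_id=1 -> matches Kitchen
  - product 3 (Headphones): category_id=3 -> matches Supplies
  - product 4 (Stapler): category_id=1 -> matches Kitchen
  - product 5 (Pen): category_id=2 -> matches Sports
  - product 6 (Notebook): category_id=2 -> matches Sports
All 6 rows appear; 1 has NULL category.

SQL:
SELECT a.name, b.name AS category
FROM products a
LEFT JOIN categories b ON a.category_id = b.id

Result:
name       | category
-----------+---------
Monitor    | NULL    
Router     | Kitchen 
Headphones | Supplies
Stapler    | Kitchen 
Pen        | Sports  
Notebook   | Sports  


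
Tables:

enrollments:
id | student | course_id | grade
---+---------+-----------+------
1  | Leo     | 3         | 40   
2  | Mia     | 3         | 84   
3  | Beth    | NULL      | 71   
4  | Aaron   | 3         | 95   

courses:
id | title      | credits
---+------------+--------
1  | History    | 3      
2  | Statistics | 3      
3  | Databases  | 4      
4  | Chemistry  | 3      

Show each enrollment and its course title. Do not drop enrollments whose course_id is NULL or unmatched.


LEFT JOIN keeps every row from enrollments (the left table); where course_id has no match in courses, the course columns become NULL. Walk through each enrollment:
  - enrollment 1 (Leo): course_id=3 -> matches Databases
  - enrollment 2 (Mia): course_id=3 -> matches Databases
  - enrollment 3 (Beth): course_id=NULL, no match -> kept with NULL
  - enrollment 4 (Aaron): course_id=3 -> matches Databases
All 4 rows appear; 1 has NULL course.

SQL:
SELECT a.student, b.title AS course
FROM enrollments a
LEFT JOIN courses b ON a.course_id = b.id

Result:
student | course   
--------+----------
Leo     | Databases
Mia     | Databases
Beth    | NULL     
Aaron   | Databases


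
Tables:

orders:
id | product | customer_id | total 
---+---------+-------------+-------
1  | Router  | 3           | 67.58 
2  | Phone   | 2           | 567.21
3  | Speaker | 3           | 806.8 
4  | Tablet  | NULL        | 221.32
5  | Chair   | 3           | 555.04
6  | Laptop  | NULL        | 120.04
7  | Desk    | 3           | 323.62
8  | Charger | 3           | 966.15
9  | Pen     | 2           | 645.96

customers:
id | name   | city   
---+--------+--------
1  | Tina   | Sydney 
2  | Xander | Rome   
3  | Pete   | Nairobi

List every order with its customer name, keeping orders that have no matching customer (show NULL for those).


LEFT JOIN keeps every row from orders (the left table); where customer_id has no match in customers, the customer columns become NULL. Walk through each order:
  - order 1 (Router): customer_id=3 -> matches Pete
  - order 2 (Phone): customer_id=2 -> matches Xander
  - order 3 (Speaker): customer_id=3 -> matches Pete
  - order 4 (Tablet): customer_id=NULL, no match -> kept with NULL
  - order 5 (Chair): customer_id=3 -> matches Pete
  - order 6 (Laptop): customer_id=NULL, no match -> kept with NULL
  - order 7 (Desk): customer_id=3 -> matches Pete
  - order 8 (Charger): customer_id=3 -> matches Pete
  - order 9 (Pen): customer_id=2 -> matches Xander
All 9 rows appear; 2 have NULL customer.

SQL:
SELECT a.product, b.name AS customer
FROM orders a
LEFT JOIN customers b ON a.customer_id = b.id

Result:
product | customer
--------+---------
Router  | Pete    
Phone   | Xander  
Speaker | Pete    
Tablet  | NULL    
Chair   | Pete    
Laptop  | NULL    
Desk    | Pete    
Charger | Pete    
Pen     | Xander  


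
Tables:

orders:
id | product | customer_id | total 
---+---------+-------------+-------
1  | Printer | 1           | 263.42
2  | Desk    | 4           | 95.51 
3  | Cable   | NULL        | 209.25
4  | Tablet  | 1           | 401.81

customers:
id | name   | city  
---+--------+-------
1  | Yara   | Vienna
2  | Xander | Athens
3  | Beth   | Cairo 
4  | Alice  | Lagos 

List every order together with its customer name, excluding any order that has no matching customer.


INNER JOIN keeps only orders rows whose customer_id matches an id in customers. Walk through each order:
  - order 1 (Printer): customer_id=1 -> matches Yara
  - order 2 (Desk): customer_id=4 -> matches Alice
  - order 3 (Cable): customer_id=NULL, no match -> dropped
  - order 4 (Tablet): customer_id=1 -> matches Yara
So 1 of 4 rows is dropped.

SQL:
SELECT a.product, b.name AS customer
FROM orders a
INNER JOIN customers b ON a.customer_id = b.id

Result:
product | customer
--------+---------
Printer | Yara    
Desk    | Alice   
Tablet  | Yara    


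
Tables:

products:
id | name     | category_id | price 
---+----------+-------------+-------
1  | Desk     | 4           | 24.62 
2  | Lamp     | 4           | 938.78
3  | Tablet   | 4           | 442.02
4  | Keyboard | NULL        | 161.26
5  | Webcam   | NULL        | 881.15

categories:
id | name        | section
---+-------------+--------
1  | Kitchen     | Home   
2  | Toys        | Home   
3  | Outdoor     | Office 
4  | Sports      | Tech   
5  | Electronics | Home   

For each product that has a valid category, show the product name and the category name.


INNER JOIN keeps only products rows whose category_id matches an id in categories. Walk through each product:
  - product 1 (Desk): category_id=4 -> matches Sports
  - product 2 (Lamp): category_id=4 -> matches Sports
  - product 3 (Tablet): category_id=4 -> matches Sports
  - product 4 (Keyboard): category_id=NULL, no match -> dropped
  - product 5 (Webcam): category_id=NULL, no match -> dropped
So 2 of 5 rows are dropped.

SQL:
SELECT a.name, b.name AS category
FROM products a
INNER JOIN categories b ON a.category_id = b.id

Result:
name   | category
-------+---------
Desk   | Sports  
Lamp   | Sports  
Tablet | Sports  


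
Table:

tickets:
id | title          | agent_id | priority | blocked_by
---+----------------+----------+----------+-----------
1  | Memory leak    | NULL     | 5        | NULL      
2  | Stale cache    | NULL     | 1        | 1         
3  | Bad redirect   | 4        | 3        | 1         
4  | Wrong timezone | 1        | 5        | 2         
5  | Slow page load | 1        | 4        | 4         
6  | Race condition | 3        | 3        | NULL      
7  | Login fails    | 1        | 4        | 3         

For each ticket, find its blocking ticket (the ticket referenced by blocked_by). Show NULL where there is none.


This is a self-join: tickets is joined to a second copy of itself, matching each row's blocked_by to another row's id. Use LEFT JOIN so rows with blocked_by=NULL are kept.
  - ticket 1 (Memory leak): blocked_by=NULL -> NULL
  - ticket 2 (Stale cache): blocked_by=1 -> Memory leak
  - ticket 3 (Bad redirect): blocked_by=1 -> Memory leak
  - ticket 4 (Wrong timezone): blocked_by=2 -> Stale cache
  - ticket 5 (Slow page load): blocked_by=4 -> Wrong timezone
  - ticket 6 (Race condition): blocked_by=NULL -> NULL
  - ticket 7 (Login fails): blocked_by=3 -> Bad redirect

SQL:
SELECT a.title AS item, b.title AS blocked_by
FROM tickets a
LEFT JOIN tickets b ON a.blocked_by = b.id

Result:
item           | blocked_by    
---------------+---------------
Memory leak    | NULL          
Stale cache    | Memory leak   
Bad redirect   | Memory leak   
Wrong timezone | Stale cache   
Slow page load | Wrong timezone
Race condition | NULL          
Login fails    | Bad redirect  


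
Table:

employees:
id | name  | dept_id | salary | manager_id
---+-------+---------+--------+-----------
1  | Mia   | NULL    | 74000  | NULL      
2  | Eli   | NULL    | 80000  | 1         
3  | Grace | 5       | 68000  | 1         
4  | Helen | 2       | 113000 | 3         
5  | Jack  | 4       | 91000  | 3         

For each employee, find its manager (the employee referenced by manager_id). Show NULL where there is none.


This is a self-join: employees is joined to a second copy of itself, matching each row's manager_id to another row's id. Use LEFT JOIN so rows with manager_id=NULL are kept.
  - employee 1 (Mia): manager_id=NULL -> NULL
  - employee 2 (Eli): manager_id=1 -> Mia
  - employee 3 (Grace): manager_id=1 -> Mia
  - employee 4 (Helen): manager_id=3 -> Grace
  - employee 5 (Jack): manager_id=3 -> Grace

SQL:
SELECT a.name AS item, b.name AS manager
FROM employees a
LEFT JOIN employees b ON a.manager_id = b.id

Result:
item  | manager
------+--------
Mia   | NULL   
Eli   | Mia    
Grace | Mia    
Helen | Grace  
Jack  | Grace  


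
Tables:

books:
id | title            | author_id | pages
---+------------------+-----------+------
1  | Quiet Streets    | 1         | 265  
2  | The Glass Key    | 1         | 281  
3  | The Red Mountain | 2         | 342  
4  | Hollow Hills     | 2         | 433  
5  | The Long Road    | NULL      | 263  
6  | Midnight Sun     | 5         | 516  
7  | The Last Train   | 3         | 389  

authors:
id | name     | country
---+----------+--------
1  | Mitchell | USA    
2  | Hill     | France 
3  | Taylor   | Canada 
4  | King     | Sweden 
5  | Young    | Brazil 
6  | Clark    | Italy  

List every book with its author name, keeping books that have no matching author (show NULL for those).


LEFT JOIN keeps every row from books (the left table); where author_id has no match in authors, the author columns become NULL. Walk through each book:
  - book 1 (Quiet Streets): author_id=1 -> matches Mitchell
  - book 2 (The Glass Key): author_id=1 -> matches Mitchell
  - book 3 (The Red Mountain): author_id=2 -> matches Hill
  - book 4 (Hollow Hills): author_id=2 -> matches Hill
  - book 5 (The Long Road): author_id=NULL, no match -> kept with NULL
  - book 6 (Midnight Sun): author_id=5 -> matches Young
  - book 7 (The Last Train): author_id=3 -> matches Taylor
All 7 rows appear; 1 has NULL author.

SQL:
SELECT a.title, b.name AS author
FROM books a
LEFT JOIN authors b ON a.author_id = b.id

Result:
title            | author  
-----------------+---------
Quiet Streets    | Mitchell
The Glass Key    | Mitchell
The Red Mountain | Hill    
Hollow Hills     | Hill    
The Long Road    | NULL    
Midnight Sun     | Young   
The Last Train   | Taylor  


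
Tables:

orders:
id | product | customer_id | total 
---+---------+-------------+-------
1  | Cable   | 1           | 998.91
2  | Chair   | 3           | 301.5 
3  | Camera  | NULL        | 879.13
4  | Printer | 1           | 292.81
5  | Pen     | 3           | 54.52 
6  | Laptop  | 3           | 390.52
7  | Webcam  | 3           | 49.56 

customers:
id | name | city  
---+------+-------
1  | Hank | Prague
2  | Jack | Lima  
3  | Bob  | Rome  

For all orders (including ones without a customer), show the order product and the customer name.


LEFT JOIN keeps every row from orders (the left table); where customer_id has no match in customers, the customer columns become NULL. Walk through each order:
  - order 1 (Cable): customer_id=1 -> matches Hank
  - order 2 (Chair): customer_id=3 -> matches Bob
  - order 3 (Camera): customer_id=NULL, no match -> kept with NULL
  - order 4 (Printer): customer_id=1 -> matches Hank
  - order 5 (Pen): customer_id=3 -> matches Bob
  - order 6 (Laptop): customer_id=3 -> matches Bob
  - order 7 (Webcam): customer_id=3 -> matches Bob
All 7 rows appear; 1 has NULL customer.

SQL:
SELECT a.product, b.name AS customer
FROM orders a
LEFT JOIN customers b ON a.customer_id = b.id

Result:
product | customer
--------+---------
Cable   | Hank    
Chair   | Bob     
Camera  | NULL    
Printer | Hank    
Pen     | Bob     
Laptop  | Bob     
Webcam  | Bob     


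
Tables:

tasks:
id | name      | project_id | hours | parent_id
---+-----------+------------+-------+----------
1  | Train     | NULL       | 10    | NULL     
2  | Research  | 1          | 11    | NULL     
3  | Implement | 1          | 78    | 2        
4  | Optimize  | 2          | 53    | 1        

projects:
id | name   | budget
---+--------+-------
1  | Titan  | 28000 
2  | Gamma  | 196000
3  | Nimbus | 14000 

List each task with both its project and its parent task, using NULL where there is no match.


Two LEFT JOINs from the same base table tasks: one to projects via project_id, one to tasks itself via parent_id. Both are LEFT so every task is preserved.
Match against projects:
  - task 1 (Train): project_id=NULL, no match -> kept with NULL
  - task 2 (Research): project_id=1 -> matches Titan
  - task 3 (Implement): project_id=1 -> matches Titan
  - task 4 (Optimize): project_id=2 -> matches Gamma
Match against tasks (self):
  - task 1 (Train): parent_id=NULL -> NULL
  - task 2 (Research): parent_id=NULL -> NULL
  - task 3 (Implement): parent_id=2 -> Research
  - task 4 (Optimize): parent_id=1 -> Train

SQL:
SELECT a.name, b.name AS project, c.name AS parent
FROM tasks a
LEFT JOIN projects b ON a.project_id = b.id
LEFT JOIN tasks c ON a.parent_id = c.id

Result:
name      | project | parent  
----------+---------+---------
Train     | NULL    | NULL    
Research  | Titan   | NULL    
Implement | Titan   | Research
Optimize  | Gamma   | Train   


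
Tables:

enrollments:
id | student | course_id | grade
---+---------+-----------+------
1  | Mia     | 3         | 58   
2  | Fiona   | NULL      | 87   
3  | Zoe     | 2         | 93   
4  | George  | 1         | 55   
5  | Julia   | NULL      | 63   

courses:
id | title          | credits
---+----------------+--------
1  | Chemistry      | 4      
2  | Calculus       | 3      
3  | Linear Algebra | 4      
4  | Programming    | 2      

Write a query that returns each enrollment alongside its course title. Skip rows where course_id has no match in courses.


INNER JOIN keeps only enrollments rows whose course_id matches an id in courses. Walk through each enrollment:
  - enrollment 1 (Mia): course_id=3 -> matches Linear Algebra
  - enrollment 2 (Fiona): course_id=NULL, no match -> dropped
  - enrollment 3 (Zoe): course_id=2 -> matches Calculus
  - enrollment 4 (George): course_id=1 -> matches Chemistry
  - enrollment 5 (Julia): course_id=NULL, no match -> dropped
So 2 of 5 rows are dropped.

SQL:
SELECT a.student, b.title AS course
FROM enrollments a
INNER JOIN courses b ON a.course_id = b.id

Result:
student | course        
--------+---------------
Mia     | Linear Algebra
Zoe     | Calculus      
George  | Chemistry     


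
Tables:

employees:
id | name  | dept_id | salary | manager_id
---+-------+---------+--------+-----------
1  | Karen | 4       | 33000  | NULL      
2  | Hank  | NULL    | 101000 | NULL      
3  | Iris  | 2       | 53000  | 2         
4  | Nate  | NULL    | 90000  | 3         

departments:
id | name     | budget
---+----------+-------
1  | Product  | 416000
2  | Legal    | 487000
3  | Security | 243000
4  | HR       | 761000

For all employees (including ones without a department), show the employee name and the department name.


LEFT JOIN keeps every row from employees (the left table); where dept_id has no match in departments, the department columns become NULL. Walk through each employee:
  - employee 1 (Karen): dept_id=4 -> matches HR
  - employee 2 (Hank): dept_id=NULL, no match -> kept with NULL
  - employee 3 (Iris): dept_id=2 -> matches Legal
  - employee 4 (Nate): dept_id=NULL, no match -> kept with NULL
All 4 rows appear; 2 have NULL department.

SQL:
SELECT a.name, b.name AS department
FROM employees a
LEFT JOIN departments b ON a.dept_id = b.id

Result:
name  | department
------+-----------
Karen | HR        
Hank  | NULL      
Iris  | Legal     
Nate  | NULL      


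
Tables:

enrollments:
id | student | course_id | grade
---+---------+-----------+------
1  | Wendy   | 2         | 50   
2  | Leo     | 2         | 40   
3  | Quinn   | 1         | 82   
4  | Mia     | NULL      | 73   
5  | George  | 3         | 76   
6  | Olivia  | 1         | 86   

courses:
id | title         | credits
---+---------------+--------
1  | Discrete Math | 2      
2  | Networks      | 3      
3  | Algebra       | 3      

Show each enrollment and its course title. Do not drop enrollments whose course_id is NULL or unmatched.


LEFT JOIN keeps every row from enrollments (the left table); where course_id has no match in courses, the course columns become NULL. Walk through each enrollment:
  - enrollment 1 (Wendy): course_id=2 -> matches Networks
  - enrollment 2 (Leo): course_id=2 -> matches Networks
  - enrollment 3 (Quinn): course_id=1 -> matches Discrete Math
  - enrollment 4 (Mia): course_id=NULL, no match -> kept with NULL
  - enrollment 5 (George): course_id=3 -> matches Algebra
  - enrollment 6 (Olivia): course_id=1 -> matches Discrete Math
All 6 rows appear; 1 has NULL course.

SQL:
SELECT a.student, b.title AS course
FROM enrollments a
LEFT JOIN courses b ON a.course_id = b.id

Result:
student | course       
--------+--------------
Wendy   | Networks     
Leo     | Networks     
Quinn   | Discrete Math
Mia     | NULL         
George  | Algebra      
Olivia  | Discrete Math


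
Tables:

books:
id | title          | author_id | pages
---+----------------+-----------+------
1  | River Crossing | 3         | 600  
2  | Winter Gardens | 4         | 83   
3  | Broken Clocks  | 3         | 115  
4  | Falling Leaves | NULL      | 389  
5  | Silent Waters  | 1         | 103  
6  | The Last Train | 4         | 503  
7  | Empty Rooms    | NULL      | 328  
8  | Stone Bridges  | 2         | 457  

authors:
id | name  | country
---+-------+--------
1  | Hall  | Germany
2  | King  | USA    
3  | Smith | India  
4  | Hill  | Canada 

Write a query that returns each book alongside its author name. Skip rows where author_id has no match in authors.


INNER JOIN keeps only books rows whose author_id matches an id in authors. Walk through each book:
  - book 1 (River Crossing): author_id=3 -> matches Smith
  - book 2 (Winter Gardens): author_id=4 -> matches Hill
  - book 3 (Broken Clocks): author_id=3 -> matches Smith
  - book 4 (Falling Leaves): author_id=NULL, no match -> dropped
  - book 5 (Silent Waters): author_id=1 -> matches Hall
  - book 6 (The Last Train): author_id=4 -> matches Hill
  - book 7 (Empty Rooms): author_id=NULL, no match -> dropped
  - book 8 (Stone Bridges): author_id=2 -> matches King
So 2 of 8 rows are dropped.

SQL:
SELECT a.title, b.name AS author
FROM books a
INNER JOIN authors b ON a.author_id = b.id

Result:
title          | author
---------------+-------
River Crossing | Smith 
Winter Gardens | Hill  
Broken Clocks  | Smith 
Silent Waters  | Hall  
The Last Train | Hill  
Stone Bridges  | King  


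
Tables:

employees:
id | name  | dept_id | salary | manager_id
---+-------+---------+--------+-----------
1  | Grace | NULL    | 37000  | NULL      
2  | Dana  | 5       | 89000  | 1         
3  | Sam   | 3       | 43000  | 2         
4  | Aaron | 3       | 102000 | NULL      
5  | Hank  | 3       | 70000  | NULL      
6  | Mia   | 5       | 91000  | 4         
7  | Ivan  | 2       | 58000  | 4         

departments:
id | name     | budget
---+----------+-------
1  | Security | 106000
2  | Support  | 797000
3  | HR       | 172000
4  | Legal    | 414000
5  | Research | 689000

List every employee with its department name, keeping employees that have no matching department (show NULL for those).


LEFT JOIN keeps every row from employees (the left table); where dept_id has no match in departments, the department columns become NULL. Walk through each employee:
  - employee 1 (Grace): dept_id=NULL, no match -> kept with NULL
  - employee 2 (Dana): dept_id=5 -> matches Research
  - employee 3 (Sam): dept_id=3 -> matches HR
  - employee 4 (Aaron): dept_id=3 -> matches HR
  - employee 5 (Hank): dept_id=3 -> matches HR
  - employee 6 (Mia): dept_id=5 -> matches Research
  - employee 7 (Ivan): dept_id=2 -> matches Support
All 7 rows appear; 1 has NULL department.

SQL:
SELECT a.name, b.name AS department
FROM employees a
LEFT JOIN departments b ON a.dept_id = b.id

Result:
name  | department
------+-----------
Grace | NULL      
Dana  | Research  
Sam   | HR        
Aaron | HR        
Hank  | HR        
Mia   | Research  
Ivan  | Support   


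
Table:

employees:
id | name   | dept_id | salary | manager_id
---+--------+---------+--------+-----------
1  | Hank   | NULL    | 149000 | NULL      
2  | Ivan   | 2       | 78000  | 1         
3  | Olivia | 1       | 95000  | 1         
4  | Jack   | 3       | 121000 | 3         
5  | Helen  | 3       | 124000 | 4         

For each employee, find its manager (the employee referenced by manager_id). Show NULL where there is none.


This is a self-join: employees is joined to a second copy of itself, matching each row's manager_id to another row's id. Use LEFT JOIN so rows with manager_id=NULL are kept.
  - employee 1 (Hank): manager_id=NULL -> NULL
  - employee 2 (Ivan): manager_id=1 -> Hank
  - employee 3 (Olivia): manager_id=1 -> Hank
  - employee 4 (Jack): manager_id=3 -> Olivia
  - employee 5 (Helen): manager_id=4 -> Jack

SQL:
SELECT a.name AS item, b.name AS manager
FROM employees a
LEFT JOIN employees b ON a.manager_id = b.id

Result:
item   | manager
-------+--------
Hank   | NULL   
Ivan   | Hank   
Olivia | Hank   
Jack   | Olivia 
Helen  | Jack   


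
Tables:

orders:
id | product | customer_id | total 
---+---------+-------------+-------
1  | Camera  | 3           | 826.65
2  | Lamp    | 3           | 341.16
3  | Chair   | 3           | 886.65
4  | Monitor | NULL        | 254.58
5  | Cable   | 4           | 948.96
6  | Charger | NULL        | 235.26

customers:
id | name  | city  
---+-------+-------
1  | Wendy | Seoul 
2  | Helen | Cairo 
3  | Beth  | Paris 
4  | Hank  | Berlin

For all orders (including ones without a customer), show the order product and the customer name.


LEFT JOIN keeps every row from orders (the left table); where customer_id has no match in customers, the customer columns become NULL. Walk through each order:
  - order 1 (Camera): customer_id=3 -> matches Beth
  - order 2 (Lamp): customer_id=3 -> matches Beth
  - order 3 (Chair): customer_id=3 -> matches Beth
  - order 4 (Monitor): customer_id=NULL, no match -> kept with NULL
  - order 5 (Cable): customer_id=4 -> matches Hank
  - order 6 (Charger): customer_id=NULL, no match -> kept with NULL
All 6 rows appear; 2 have NULL customer.

SQL:
SELECT a.product, b.name AS customer
FROM orders a
LEFT JOIN customers b ON a.customer_id = b.id

Result:
product | customer
--------+---------
Camera  | Beth    
Lamp    | Beth    
Chair   | Beth    
Monitor | NULL    
Cable   | Hank    
Charger | NULL    


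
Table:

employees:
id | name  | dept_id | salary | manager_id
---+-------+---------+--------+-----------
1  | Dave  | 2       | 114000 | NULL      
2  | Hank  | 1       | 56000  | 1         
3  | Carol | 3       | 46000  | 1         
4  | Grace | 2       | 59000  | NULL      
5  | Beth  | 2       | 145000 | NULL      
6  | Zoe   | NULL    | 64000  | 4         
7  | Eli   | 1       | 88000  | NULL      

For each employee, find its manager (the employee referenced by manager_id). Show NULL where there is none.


This is a self-join: employees is joined to a second copy of itself, matching each row's manager_id to another row's id. Use LEFT JOIN so rows with manager_id=NULL are kept.
  - employee 1 (Dave): manager_id=NULL -> NULL
  - employee 2 (Hank): manager_id=1 -> Dave
  - employee 3 (Carol): manager_id=1 -> Dave
  - employee 4 (Grace): manager_id=NULL -> NULL
  - employee 5 (Beth): manager_id=NULL -> NULL
  - employee 6 (Zoe): manager_id=4 -> Grace
  - employee 7 (Eli): manager_id=NULL -> NULL

SQL:
SELECT a.name AS item, b.name AS manager
FROM employees a
LEFT JOIN employees b ON a.manager_id = b.id

Result:
item  | manager
------+--------
Dave  | NULL   
Hank  | Dave   
Carol | Dave   
Grace | NULL   
Beth  | NULL   
Zoe   | Grace  
Eli   | NULL   


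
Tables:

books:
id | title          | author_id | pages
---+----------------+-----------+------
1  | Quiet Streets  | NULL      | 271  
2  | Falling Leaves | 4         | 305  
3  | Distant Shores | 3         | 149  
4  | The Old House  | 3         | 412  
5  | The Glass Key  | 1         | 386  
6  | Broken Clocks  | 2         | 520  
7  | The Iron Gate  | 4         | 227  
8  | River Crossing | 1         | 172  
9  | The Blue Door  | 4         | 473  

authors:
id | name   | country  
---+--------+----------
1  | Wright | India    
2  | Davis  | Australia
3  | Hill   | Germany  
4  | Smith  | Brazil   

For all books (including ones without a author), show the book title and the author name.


LEFT JOIN keeps every row from books (the left table); where author_id has no match in authors, the author columns become NULL. Walk through each book:
  - book 1 (Quiet Streets): author_id=NULL, no match -> kept with NULL
  - book 2 (Falling Leaves): author_id=4 -> matches Smith
  - book 3 (Distant Shores): author_id=3 -> matches Hill
  - book 4 (The Old House): author_id=3 -> matches Hill
  - book 5 (The Glass Key): author_id=1 -> matches Wright
  - book 6 (Broken Clocks): author_id=2 -> matches Davis
  - book 7 (The Iron Gate): author_id=4 -> matches Smith
  - book 8 (River Crossing): author_id=1 -> matches Wright
  - book 9 (The Blue Door): author_id=4 -> matches Smith
All 9 rows appear; 1 has NULL author.

SQL:
SELECT a.title, b.name AS author
FROM books a
LEFT JOIN authors b ON a.author_id = b.id

Result:
title          | author
---------------+-------
Quiet Streets  | NULL  
Falling Leaves | Smith 
Distant Shores | Hill  
The Old House  | Hill  
The Glass Key  | Wright
Broken Clocks  | Davis 
The Iron Gate  | Smith 
River Crossing | Wright
The Blue Door  | Smith 


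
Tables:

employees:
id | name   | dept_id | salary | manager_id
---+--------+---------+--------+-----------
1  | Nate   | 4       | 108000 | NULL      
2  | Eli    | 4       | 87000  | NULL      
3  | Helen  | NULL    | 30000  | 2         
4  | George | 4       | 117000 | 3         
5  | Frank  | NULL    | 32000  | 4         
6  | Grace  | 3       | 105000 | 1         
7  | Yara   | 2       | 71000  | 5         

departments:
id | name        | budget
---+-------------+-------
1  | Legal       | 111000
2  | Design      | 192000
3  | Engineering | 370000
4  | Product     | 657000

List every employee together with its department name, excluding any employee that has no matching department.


INNER JOIN keeps only employees rows whose dept_id matches an id in departments. Walk through each employee:
  - employee 1 (Nate): dept_id=4 -> matches Product
  - employee 2 (Eli): dept_id=4 -> matches Product
  - employee 3 (Helen): dept_id=NULL, no match -> dropped
  - employee 4 (George): dept_id=4 -> matches Product
  - employee 5 (Frank): dept_id=NULL, no match -> dropped
  - employee 6 (Grace): dept_id=3 -> matches Engineering
  - employee 7 (Yara): dept_id=2 -> matches Design
So 2 of 7 rows are dropped.

SQL:
SELECT a.name, b.name AS department
FROM employees a
INNER JOIN departments b ON a.dept_id = b.id

Result:
name   | department 
-------+------------
Nate   | Product    
Eli    | Product    
George | Product    
Grace  | Engineering
Yara   | Design     


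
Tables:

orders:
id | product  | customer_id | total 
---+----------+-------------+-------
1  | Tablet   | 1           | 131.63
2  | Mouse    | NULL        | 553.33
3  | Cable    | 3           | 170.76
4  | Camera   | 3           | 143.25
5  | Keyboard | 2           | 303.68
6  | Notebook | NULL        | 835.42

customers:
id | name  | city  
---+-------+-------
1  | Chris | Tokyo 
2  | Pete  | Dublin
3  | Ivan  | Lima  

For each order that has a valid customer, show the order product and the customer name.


INNER JOIN keeps only orders rows whose customer_id matches an id in customers. Walk through each order:
  - order 1 (Tablet): customer_id=1 -> matches Chris
  - order 2 (Mouse): customer_id=NULL, no match -> dropped
  - order 3 (Cable): customer_id=3 -> matches Ivan
  - order 4 (Camera): customer_id=3 -> matches Ivan
  - order 5 (Keyboard): customer_id=2 -> matches Pete
  - order 6 (Notebook): customer_id=NULL, no match -> dropped
So 2 of 6 rows are dropped.

SQL:
SELECT a.product, b.name AS customer
FROM orders a
INNER JOIN customers b ON a.customer_id = b.id

Result:
product  | customer
---------+---------
Tablet   | Chris   
Cable    | Ivan    
Camera   | Ivan    
Keyboard | Pete    


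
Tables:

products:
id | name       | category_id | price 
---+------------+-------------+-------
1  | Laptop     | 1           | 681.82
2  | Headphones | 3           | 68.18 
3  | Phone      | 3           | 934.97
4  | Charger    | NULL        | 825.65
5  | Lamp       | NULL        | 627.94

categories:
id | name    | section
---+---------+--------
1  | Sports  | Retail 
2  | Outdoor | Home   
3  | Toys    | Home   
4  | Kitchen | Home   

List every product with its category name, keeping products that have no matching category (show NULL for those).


LEFT JOIN keeps every row from products (the left table); where category_id has no match in categories, the category columns become NULL. Walk through each product:
  - product 1 (Laptop): category_id=1 -> matches Sports
  - product 2 (Headphones): category_id=3 -> matches Toys
  - product 3 (Phone): category_id=3 -> matches Toys
  - product 4 (Charger): category_id=NULL, no match -> kept with NULL
  - product 5 (Lamp): category_id=NULL, no match -> kept with NULL
All 5 rows appear; 2 have NULL category.

SQL:
SELECT a.name, b.name AS category
FROM products a
LEFT JOIN categories b ON a.category_id = b.id

Result:
name       | category
-----------+---------
Laptop     | Sports  
Headphones | Toys    
Phone      | Toys    
Charger    | NULL    
Lamp       | NULL    


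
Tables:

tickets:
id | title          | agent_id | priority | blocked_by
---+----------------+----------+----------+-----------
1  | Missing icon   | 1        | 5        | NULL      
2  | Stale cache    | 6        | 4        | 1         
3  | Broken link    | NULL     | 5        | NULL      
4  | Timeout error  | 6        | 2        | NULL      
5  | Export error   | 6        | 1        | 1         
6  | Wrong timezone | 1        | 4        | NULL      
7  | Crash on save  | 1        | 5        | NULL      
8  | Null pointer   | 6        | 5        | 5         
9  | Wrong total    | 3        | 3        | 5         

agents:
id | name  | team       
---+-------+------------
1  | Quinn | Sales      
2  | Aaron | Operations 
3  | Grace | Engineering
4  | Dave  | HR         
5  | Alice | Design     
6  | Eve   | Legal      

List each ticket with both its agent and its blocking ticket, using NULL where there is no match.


Two LEFT JOINs from the same base table tickets: one to agents via agent_id, one to tickets itself via blocked_by. Both are LEFT so every ticket is preserved.
Match against agents:
  - ticket 1 (Missing icon): agent_id=1 -> matches Quinn
  - ticket 2 (Stale cache): agent_id=6 -> matches Eve
  - ticket 3 (Broken link): agent_id=NULL, no match -> kept with NULL
  - ticket 4 (Timeout error): agent_id=6 -> matches Eve
  - ticket 5 (Export error): agent_id=6 -> matches Eve
  - ticket 6 (Wrong timezone): agent_id=1 -> matches Quinn
  - ticket 7 (Crash on save): agent_id=1 -> matches Quinn
  - ticket 8 (Null pointer): agent_id=6 -> matches Eve
  - ticket 9 (Wrong total): agent_id=3 -> matches Grace
Match against tickets (self):
  - ticket 1 (Missing icon): blocked_by=NULL -> NULL
  - ticket 2 (Stale cache): blocked_by=1 -> Missing icon
  - ticket 3 (Broken link): blocked_by=NULL -> NULL
  - ticket 4 (Timeout error): blocked_by=NULL -> NULL
  - ticket 5 (Export error): blocked_by=1 -> Missing icon
  - ticket 6 (Wrong timezone): blocked_by=NULL -> NULL
  - ticket 7 (Crash on save): blocked_by=NULL -> NULL
  - ticket 8 (Null pointer): blocked_by=5 -> Export error
  - ticket 9 (Wrong total): blocked_by=5 -> Export error

SQL:
SELECT a.title, b.name AS agent, c.title AS blocked_by
FROM tickets a
LEFT JOIN agents b ON a.agent_id = b.id
LEFT JOIN tickets c ON a.blocked_by = c.id

Result:
title          | agent | blocked_by  
---------------+-------+-------------
Missing icon   | Quinn | NULL        
Stale cache    | Eve   | Missing icon
Broken link    | NULL  | NULL        
Timeout error  | Eve   | NULL        
Export error   | Eve   | Missing icon
Wrong timezone | Quinn | NULL        
Crash on save  | Quinn | NULL        
Null pointer   | Eve   | Export error
Wrong total    | Grace | Export error


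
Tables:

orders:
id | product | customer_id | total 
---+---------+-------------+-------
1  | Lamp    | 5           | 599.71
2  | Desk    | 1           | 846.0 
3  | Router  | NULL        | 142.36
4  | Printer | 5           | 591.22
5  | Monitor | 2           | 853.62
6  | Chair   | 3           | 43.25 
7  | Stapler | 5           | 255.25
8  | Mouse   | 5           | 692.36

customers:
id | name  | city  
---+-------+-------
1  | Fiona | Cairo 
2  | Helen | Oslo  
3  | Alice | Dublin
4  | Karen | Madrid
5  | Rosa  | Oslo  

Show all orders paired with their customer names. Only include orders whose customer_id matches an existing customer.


INNER JOIN keeps only orders rows whose customer_id matches an id in customers. Walk through each order:
  - order 1 (Lamp): customer_id=5 -> matches Rosa
  - order 2 (Desk): customer_id=1 -> matches Fiona
  - order 3 (Router): customer_id=NULL, no match -> dropped
  - order 4 (Printer): customer_id=5 -> matches Rosa
  - order 5 (Monitor): customer_id=2 -> matches Helen
  - order 6 (Chair): customer_id=3 -> matches Alice
  - order 7 (Stapler): customer_id=5 -> matches Rosa
  - order 8 (Mouse): customer_id=5 -> matches Rosa
So 1 of 8 rows is dropped.

SQL:
SELECT a.product, b.name AS customer
FROM orders a
INNER JOIN customers b ON a.customer_id = b.id

Result:
product | customer
--------+---------
Lamp    | Rosa    
Desk    | Fiona   
Printer | Rosa    
Monitor | Helen   
Chair   | Alice   
Stapler | Rosa    
Mouse   | Rosa    


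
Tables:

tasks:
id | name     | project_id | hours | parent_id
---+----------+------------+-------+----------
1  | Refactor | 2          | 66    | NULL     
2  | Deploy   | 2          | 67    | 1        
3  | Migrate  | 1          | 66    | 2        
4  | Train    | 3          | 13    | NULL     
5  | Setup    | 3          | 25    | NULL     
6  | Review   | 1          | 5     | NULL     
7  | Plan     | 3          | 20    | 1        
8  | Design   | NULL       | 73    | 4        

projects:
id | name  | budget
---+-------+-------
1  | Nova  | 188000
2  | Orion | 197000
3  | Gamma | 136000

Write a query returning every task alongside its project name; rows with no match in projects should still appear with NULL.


LEFT JOIN keeps every row from tasks (the left table); where project_id has no match in projects, the project columns become NULL. Walk through each task:
  - task 1 (Refactor): project_id=2 -> matches Orion
  - task 2 (Deploy): project_id=2 -> matches Orion
  - task 3 (Migrate): project_id=1 -> matches Nova
  - task 4 (Train): project_id=3 -> matches Gamma
  - task 5 (Setup): project_id=3 -> matches Gamma
  - task 6 (Review): project_id=1 -> matches Nova
  - task 7 (Plan): project_id=3 -> matches Gamma
  - task 8 (Design): project_id=NULL, no match -> kept with NULL
All 8 rows appear; 1 has NULL project.

SQL:
SELECT a.name, b.name AS project
FROM tasks a
LEFT JOIN projects b ON a.project_id = b.id

Result:
name     | project
---------+--------
Refactor | Orion  
Deploy   | Orion  
Migrate  | Nova   
Train    | Gamma  
Setup    | Gamma  
Review   | Nova   
Plan     | Gamma  
Design   | NULL   


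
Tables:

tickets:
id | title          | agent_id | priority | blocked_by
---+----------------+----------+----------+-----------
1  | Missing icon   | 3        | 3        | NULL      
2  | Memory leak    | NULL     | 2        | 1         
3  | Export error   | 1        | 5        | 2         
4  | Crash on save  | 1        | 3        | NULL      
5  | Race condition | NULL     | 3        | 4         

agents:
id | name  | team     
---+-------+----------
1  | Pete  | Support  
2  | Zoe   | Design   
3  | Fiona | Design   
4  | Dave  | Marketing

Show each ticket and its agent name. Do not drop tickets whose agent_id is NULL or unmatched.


LEFT JOIN keeps every row from tickets (the left table); where agent_id has no match in agents, the agent columns become NULL. Walk through each ticket:
  - ticket 1 (Missing icon): agent_id=3 -> matches Fiona
  - ticket 2 (Memory leak): agent_id=NULL, no match -> kept with NULL
  - ticket 3 (Export error): agent_id=1 -> matches Pete
  - ticket 4 (Crash on save): agent_id=1 -> matches Pete
  - ticket 5 (Race condition): agent_id=NULL, no match -> kept with NULL
All 5 rows appear; 2 have NULL agent.

SQL:
SELECT a.title, b.name AS agent
FROM tickets a
LEFT JOIN agents b ON a.agent_id = b.id

Result:
title          | agent
---------------+------
Missing icon   | Fiona
Memory leak    | NULL 
Export error   | Pete 
Crash on save  | Pete 
Race condition | NULL 


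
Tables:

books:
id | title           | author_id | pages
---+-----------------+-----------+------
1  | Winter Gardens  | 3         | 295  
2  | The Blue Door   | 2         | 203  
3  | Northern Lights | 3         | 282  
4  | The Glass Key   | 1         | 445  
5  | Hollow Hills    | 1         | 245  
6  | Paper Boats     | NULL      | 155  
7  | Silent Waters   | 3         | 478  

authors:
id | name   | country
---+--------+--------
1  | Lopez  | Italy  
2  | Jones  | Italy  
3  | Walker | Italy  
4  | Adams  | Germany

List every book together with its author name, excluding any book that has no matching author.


INNER JOIN keeps only books rows whose author_id matches an id in authors. Walk through each book:
  - book 1 (Winter Gardens): author_id=3 -> matches Walker
  - book 2 (The Blue Door): author_id=2 -> matches Jones
  - book 3 (Northern Lights): author_id=3 -> matches Walker
  - book 4 (The Glass Key): author_id=1 -> matches Lopez
  - book 5 (Hollow Hills): author_id=1 -> matches Lopez
  - book 6 (Paper Boats): author_id=NULL, no match -> dropped
  - book 7 (Silent Waters): author_id=3 -> matches Walker
So 1 of 7 rows is dropped.

SQL:
SELECT a.title, b.name AS author
FROM books a
INNER JOIN authors b ON a.author_id = b.id

Result:
title           | author
----------------+-------
Winter Gardens  | Walker
The Blue Door   | Jones 
Northern Lights | Walker
The Glass Key   | Lopez 
Hollow Hills    | Lopez 
Silent Waters   | Walker
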